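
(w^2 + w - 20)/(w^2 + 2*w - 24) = (w + 5)/(w + 6)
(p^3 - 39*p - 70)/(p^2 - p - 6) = (p^2 - 2*p - 35)/(p - 3)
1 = 1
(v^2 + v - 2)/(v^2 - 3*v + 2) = (v + 2)/(v - 2)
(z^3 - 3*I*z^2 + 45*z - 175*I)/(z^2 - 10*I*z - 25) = z + 7*I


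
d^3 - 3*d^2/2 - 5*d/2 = d*(d - 5/2)*(d + 1)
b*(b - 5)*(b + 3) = b^3 - 2*b^2 - 15*b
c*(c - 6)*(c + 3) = c^3 - 3*c^2 - 18*c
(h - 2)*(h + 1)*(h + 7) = h^3 + 6*h^2 - 9*h - 14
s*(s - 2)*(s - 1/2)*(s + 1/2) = s^4 - 2*s^3 - s^2/4 + s/2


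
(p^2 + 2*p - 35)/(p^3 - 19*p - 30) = (p + 7)/(p^2 + 5*p + 6)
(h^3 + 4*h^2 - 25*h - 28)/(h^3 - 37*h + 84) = (h + 1)/(h - 3)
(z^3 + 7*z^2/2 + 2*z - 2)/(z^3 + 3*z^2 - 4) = (z - 1/2)/(z - 1)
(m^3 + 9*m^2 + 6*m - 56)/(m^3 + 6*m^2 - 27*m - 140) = (m - 2)/(m - 5)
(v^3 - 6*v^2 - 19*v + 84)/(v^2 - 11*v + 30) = (v^3 - 6*v^2 - 19*v + 84)/(v^2 - 11*v + 30)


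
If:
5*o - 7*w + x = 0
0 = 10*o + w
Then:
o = -x/75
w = 2*x/15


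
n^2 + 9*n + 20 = (n + 4)*(n + 5)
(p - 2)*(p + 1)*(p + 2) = p^3 + p^2 - 4*p - 4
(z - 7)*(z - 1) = z^2 - 8*z + 7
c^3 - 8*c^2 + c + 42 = (c - 7)*(c - 3)*(c + 2)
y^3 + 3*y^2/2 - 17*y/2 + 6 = (y - 3/2)*(y - 1)*(y + 4)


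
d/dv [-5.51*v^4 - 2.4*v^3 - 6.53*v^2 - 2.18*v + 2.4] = -22.04*v^3 - 7.2*v^2 - 13.06*v - 2.18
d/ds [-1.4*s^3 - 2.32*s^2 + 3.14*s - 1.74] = -4.2*s^2 - 4.64*s + 3.14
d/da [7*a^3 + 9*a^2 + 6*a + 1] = 21*a^2 + 18*a + 6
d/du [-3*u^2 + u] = 1 - 6*u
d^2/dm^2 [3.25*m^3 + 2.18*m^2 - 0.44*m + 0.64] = 19.5*m + 4.36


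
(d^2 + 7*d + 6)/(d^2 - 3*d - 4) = (d + 6)/(d - 4)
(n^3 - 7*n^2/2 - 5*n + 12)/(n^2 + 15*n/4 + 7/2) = 2*(2*n^2 - 11*n + 12)/(4*n + 7)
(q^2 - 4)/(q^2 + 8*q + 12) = (q - 2)/(q + 6)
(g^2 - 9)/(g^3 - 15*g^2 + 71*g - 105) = (g + 3)/(g^2 - 12*g + 35)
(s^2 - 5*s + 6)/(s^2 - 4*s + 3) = (s - 2)/(s - 1)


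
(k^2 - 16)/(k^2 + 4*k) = (k - 4)/k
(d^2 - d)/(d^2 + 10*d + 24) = d*(d - 1)/(d^2 + 10*d + 24)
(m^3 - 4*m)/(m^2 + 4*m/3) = 3*(m^2 - 4)/(3*m + 4)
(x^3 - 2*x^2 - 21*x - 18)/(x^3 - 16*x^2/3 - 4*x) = 3*(x^2 + 4*x + 3)/(x*(3*x + 2))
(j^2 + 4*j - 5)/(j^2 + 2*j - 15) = (j - 1)/(j - 3)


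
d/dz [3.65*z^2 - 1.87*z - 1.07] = 7.3*z - 1.87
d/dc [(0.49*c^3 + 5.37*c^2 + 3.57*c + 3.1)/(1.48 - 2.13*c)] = (-2.0874*c^3 - 9.2625*c^2 + 15.8952*c + 11.8866)/(4.5369*c^2 - 6.3048*c + 2.1904)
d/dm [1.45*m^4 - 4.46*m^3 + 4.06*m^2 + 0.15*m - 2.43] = 5.8*m^3 - 13.38*m^2 + 8.12*m + 0.15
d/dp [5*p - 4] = 5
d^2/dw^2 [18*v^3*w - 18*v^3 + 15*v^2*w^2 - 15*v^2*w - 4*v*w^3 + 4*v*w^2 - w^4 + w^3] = 30*v^2 - 24*v*w + 8*v - 12*w^2 + 6*w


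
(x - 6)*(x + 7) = x^2 + x - 42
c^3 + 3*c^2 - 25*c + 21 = (c - 3)*(c - 1)*(c + 7)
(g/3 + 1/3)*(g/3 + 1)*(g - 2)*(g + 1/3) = g^4/9 + 7*g^3/27 - 13*g^2/27 - 23*g/27 - 2/9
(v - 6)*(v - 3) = v^2 - 9*v + 18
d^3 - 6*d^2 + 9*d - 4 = (d - 4)*(d - 1)^2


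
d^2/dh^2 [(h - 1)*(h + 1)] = 2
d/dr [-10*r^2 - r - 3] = -20*r - 1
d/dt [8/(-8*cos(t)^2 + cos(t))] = 8*(sin(t)/cos(t)^2 - 16*tan(t))/(8*cos(t) - 1)^2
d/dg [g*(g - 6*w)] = 2*g - 6*w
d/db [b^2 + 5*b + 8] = 2*b + 5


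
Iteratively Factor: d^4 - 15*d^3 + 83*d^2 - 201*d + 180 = (d - 4)*(d^3 - 11*d^2 + 39*d - 45) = (d - 5)*(d - 4)*(d^2 - 6*d + 9) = (d - 5)*(d - 4)*(d - 3)*(d - 3)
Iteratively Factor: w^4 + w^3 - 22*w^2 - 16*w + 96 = (w - 4)*(w^3 + 5*w^2 - 2*w - 24) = (w - 4)*(w - 2)*(w^2 + 7*w + 12) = (w - 4)*(w - 2)*(w + 4)*(w + 3)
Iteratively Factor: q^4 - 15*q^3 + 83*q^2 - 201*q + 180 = (q - 3)*(q^3 - 12*q^2 + 47*q - 60) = (q - 4)*(q - 3)*(q^2 - 8*q + 15) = (q - 4)*(q - 3)^2*(q - 5)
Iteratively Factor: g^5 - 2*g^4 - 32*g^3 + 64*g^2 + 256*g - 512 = (g + 4)*(g^4 - 6*g^3 - 8*g^2 + 96*g - 128) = (g - 2)*(g + 4)*(g^3 - 4*g^2 - 16*g + 64) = (g - 4)*(g - 2)*(g + 4)*(g^2 - 16) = (g - 4)*(g - 2)*(g + 4)^2*(g - 4)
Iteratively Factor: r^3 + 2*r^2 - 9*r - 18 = (r - 3)*(r^2 + 5*r + 6) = (r - 3)*(r + 3)*(r + 2)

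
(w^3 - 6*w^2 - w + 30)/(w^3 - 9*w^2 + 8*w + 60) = (w - 3)/(w - 6)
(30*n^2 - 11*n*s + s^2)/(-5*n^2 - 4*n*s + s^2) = (-6*n + s)/(n + s)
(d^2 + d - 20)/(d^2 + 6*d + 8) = (d^2 + d - 20)/(d^2 + 6*d + 8)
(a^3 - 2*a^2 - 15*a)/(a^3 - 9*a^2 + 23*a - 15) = a*(a + 3)/(a^2 - 4*a + 3)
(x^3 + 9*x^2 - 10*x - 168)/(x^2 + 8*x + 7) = (x^2 + 2*x - 24)/(x + 1)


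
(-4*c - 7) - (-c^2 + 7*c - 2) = c^2 - 11*c - 5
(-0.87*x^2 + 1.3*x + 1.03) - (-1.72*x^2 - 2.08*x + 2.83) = 0.85*x^2 + 3.38*x - 1.8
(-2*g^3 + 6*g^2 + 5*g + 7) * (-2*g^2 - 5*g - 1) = 4*g^5 - 2*g^4 - 38*g^3 - 45*g^2 - 40*g - 7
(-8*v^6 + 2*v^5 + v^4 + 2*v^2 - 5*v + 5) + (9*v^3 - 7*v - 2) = -8*v^6 + 2*v^5 + v^4 + 9*v^3 + 2*v^2 - 12*v + 3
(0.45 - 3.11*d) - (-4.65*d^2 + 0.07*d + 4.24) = 4.65*d^2 - 3.18*d - 3.79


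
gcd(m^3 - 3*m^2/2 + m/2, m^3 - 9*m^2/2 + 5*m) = m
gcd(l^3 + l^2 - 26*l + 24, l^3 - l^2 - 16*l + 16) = l^2 - 5*l + 4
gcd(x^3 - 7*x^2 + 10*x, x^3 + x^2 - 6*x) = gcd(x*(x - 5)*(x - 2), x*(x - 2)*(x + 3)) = x^2 - 2*x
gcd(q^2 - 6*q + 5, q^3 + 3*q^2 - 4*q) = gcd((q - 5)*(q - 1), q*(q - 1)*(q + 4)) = q - 1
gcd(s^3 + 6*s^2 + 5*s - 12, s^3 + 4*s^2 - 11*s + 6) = s - 1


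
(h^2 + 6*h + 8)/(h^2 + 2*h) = (h + 4)/h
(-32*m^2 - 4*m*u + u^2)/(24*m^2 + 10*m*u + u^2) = (-8*m + u)/(6*m + u)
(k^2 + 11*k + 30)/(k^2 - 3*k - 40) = (k + 6)/(k - 8)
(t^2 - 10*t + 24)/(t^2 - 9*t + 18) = (t - 4)/(t - 3)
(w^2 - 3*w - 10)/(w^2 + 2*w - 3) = (w^2 - 3*w - 10)/(w^2 + 2*w - 3)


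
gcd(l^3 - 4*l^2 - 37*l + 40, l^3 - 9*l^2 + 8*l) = l^2 - 9*l + 8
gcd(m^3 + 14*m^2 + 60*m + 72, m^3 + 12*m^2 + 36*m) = m^2 + 12*m + 36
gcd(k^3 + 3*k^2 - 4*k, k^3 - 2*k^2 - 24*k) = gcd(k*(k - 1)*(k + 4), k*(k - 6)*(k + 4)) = k^2 + 4*k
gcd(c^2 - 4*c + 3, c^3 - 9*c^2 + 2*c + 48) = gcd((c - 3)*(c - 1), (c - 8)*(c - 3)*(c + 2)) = c - 3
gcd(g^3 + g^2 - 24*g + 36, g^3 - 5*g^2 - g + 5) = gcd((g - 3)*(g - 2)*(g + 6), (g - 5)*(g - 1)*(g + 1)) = 1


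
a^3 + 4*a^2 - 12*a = a*(a - 2)*(a + 6)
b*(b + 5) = b^2 + 5*b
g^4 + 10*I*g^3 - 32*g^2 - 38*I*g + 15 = (g + I)^2*(g + 3*I)*(g + 5*I)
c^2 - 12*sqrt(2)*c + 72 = (c - 6*sqrt(2))^2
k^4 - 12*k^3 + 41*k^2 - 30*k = k*(k - 6)*(k - 5)*(k - 1)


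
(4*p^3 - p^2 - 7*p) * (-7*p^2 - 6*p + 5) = -28*p^5 - 17*p^4 + 75*p^3 + 37*p^2 - 35*p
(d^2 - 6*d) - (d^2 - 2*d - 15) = 15 - 4*d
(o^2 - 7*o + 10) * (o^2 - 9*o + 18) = o^4 - 16*o^3 + 91*o^2 - 216*o + 180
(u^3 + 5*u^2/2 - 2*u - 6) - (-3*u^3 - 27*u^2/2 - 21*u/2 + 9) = 4*u^3 + 16*u^2 + 17*u/2 - 15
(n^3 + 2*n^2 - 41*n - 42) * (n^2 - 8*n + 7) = n^5 - 6*n^4 - 50*n^3 + 300*n^2 + 49*n - 294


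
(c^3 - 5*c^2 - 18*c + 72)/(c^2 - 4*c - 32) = (c^2 - 9*c + 18)/(c - 8)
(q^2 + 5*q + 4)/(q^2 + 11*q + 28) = (q + 1)/(q + 7)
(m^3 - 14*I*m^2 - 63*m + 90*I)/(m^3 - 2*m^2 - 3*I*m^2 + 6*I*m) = (m^2 - 11*I*m - 30)/(m*(m - 2))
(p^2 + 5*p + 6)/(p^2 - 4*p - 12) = (p + 3)/(p - 6)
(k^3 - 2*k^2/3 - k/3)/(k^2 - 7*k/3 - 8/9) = 3*k*(k - 1)/(3*k - 8)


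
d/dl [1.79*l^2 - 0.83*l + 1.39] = 3.58*l - 0.83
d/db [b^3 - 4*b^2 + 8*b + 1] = 3*b^2 - 8*b + 8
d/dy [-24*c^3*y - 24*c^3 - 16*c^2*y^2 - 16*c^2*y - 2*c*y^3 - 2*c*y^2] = 2*c*(-12*c^2 - 16*c*y - 8*c - 3*y^2 - 2*y)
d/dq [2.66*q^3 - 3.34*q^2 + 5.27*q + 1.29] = 7.98*q^2 - 6.68*q + 5.27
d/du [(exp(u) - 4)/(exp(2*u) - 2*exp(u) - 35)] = (2*(1 - exp(u))*(exp(u) - 4) + exp(2*u) - 2*exp(u) - 35)*exp(u)/(-exp(2*u) + 2*exp(u) + 35)^2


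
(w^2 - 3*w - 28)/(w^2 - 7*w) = (w + 4)/w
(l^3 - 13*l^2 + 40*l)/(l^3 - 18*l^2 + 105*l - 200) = l/(l - 5)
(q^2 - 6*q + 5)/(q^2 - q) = (q - 5)/q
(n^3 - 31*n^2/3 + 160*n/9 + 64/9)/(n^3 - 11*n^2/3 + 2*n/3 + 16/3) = (n^2 - 23*n/3 - 8/3)/(n^2 - n - 2)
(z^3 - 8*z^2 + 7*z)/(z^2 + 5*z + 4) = z*(z^2 - 8*z + 7)/(z^2 + 5*z + 4)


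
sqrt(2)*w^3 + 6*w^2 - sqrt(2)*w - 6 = (w - 1)*(w + 3*sqrt(2))*(sqrt(2)*w + sqrt(2))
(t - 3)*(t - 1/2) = t^2 - 7*t/2 + 3/2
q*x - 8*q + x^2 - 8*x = (q + x)*(x - 8)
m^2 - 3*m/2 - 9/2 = (m - 3)*(m + 3/2)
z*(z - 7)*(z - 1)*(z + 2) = z^4 - 6*z^3 - 9*z^2 + 14*z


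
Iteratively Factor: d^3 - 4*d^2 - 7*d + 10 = (d - 5)*(d^2 + d - 2) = (d - 5)*(d + 2)*(d - 1)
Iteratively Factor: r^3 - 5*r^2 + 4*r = (r - 1)*(r^2 - 4*r) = r*(r - 1)*(r - 4)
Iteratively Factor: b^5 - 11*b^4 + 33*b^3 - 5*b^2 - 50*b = (b - 5)*(b^4 - 6*b^3 + 3*b^2 + 10*b) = (b - 5)^2*(b^3 - b^2 - 2*b) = (b - 5)^2*(b + 1)*(b^2 - 2*b) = (b - 5)^2*(b - 2)*(b + 1)*(b)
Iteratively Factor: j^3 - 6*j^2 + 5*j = (j)*(j^2 - 6*j + 5) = j*(j - 5)*(j - 1)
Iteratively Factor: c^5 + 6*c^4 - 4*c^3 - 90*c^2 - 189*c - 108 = (c + 3)*(c^4 + 3*c^3 - 13*c^2 - 51*c - 36) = (c + 3)^2*(c^3 - 13*c - 12) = (c - 4)*(c + 3)^2*(c^2 + 4*c + 3) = (c - 4)*(c + 1)*(c + 3)^2*(c + 3)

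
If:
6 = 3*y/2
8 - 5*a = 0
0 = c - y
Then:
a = 8/5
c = 4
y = 4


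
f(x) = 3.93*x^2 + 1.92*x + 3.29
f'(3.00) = 25.50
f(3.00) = 44.42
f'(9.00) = 72.66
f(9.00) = 338.90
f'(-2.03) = -14.04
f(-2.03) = 15.59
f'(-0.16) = 0.66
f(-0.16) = 3.08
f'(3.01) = 25.58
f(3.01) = 44.68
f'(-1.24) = -7.83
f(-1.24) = 6.95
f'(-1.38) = -8.93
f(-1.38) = 8.12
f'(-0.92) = -5.31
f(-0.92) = 4.85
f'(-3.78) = -27.79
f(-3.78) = 52.19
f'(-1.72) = -11.60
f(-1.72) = 11.61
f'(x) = 7.86*x + 1.92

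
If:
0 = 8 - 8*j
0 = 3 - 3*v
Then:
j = 1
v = 1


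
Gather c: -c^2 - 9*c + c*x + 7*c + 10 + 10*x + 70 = -c^2 + c*(x - 2) + 10*x + 80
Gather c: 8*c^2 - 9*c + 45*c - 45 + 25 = 8*c^2 + 36*c - 20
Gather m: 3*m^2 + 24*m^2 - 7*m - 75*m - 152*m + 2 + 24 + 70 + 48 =27*m^2 - 234*m + 144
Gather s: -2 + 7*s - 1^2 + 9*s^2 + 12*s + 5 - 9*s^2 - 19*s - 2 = 0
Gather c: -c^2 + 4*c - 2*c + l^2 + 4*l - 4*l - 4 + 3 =-c^2 + 2*c + l^2 - 1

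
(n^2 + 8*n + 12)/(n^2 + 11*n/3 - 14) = 3*(n + 2)/(3*n - 7)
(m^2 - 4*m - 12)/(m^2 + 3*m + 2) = (m - 6)/(m + 1)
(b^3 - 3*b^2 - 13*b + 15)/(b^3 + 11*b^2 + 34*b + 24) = (b^3 - 3*b^2 - 13*b + 15)/(b^3 + 11*b^2 + 34*b + 24)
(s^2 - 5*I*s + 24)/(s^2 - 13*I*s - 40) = (s + 3*I)/(s - 5*I)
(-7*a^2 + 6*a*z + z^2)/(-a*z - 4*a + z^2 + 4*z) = (7*a + z)/(z + 4)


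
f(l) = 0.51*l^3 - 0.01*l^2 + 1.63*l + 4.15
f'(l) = 1.53*l^2 - 0.02*l + 1.63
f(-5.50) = -89.97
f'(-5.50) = 48.02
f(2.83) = 20.24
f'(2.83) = 13.83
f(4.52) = 58.41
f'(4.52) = 32.80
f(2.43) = 15.37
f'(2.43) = 10.62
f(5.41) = 93.43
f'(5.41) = 46.30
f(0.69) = 5.44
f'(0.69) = 2.34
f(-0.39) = 3.48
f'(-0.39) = 1.87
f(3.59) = 33.47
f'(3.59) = 21.28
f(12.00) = 903.55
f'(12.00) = 221.71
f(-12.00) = -898.13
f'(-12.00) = 222.19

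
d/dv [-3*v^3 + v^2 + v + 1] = -9*v^2 + 2*v + 1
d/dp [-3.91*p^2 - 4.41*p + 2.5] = -7.82*p - 4.41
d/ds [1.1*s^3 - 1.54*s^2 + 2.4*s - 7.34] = 3.3*s^2 - 3.08*s + 2.4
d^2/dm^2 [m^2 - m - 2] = 2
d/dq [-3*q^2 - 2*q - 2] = -6*q - 2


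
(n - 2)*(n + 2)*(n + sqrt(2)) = n^3 + sqrt(2)*n^2 - 4*n - 4*sqrt(2)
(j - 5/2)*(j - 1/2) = j^2 - 3*j + 5/4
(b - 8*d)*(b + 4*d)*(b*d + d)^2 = b^4*d^2 - 4*b^3*d^3 + 2*b^3*d^2 - 32*b^2*d^4 - 8*b^2*d^3 + b^2*d^2 - 64*b*d^4 - 4*b*d^3 - 32*d^4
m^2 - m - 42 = (m - 7)*(m + 6)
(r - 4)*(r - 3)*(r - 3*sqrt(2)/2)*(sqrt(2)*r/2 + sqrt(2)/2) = sqrt(2)*r^4/2 - 3*sqrt(2)*r^3 - 3*r^3/2 + 5*sqrt(2)*r^2/2 + 9*r^2 - 15*r/2 + 6*sqrt(2)*r - 18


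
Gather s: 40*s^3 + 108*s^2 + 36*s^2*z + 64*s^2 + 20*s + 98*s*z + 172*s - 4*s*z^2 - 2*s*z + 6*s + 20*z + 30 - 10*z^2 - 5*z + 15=40*s^3 + s^2*(36*z + 172) + s*(-4*z^2 + 96*z + 198) - 10*z^2 + 15*z + 45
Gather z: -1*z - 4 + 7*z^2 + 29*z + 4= 7*z^2 + 28*z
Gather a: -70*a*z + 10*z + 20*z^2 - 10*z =-70*a*z + 20*z^2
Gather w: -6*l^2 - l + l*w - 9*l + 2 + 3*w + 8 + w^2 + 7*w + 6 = -6*l^2 - 10*l + w^2 + w*(l + 10) + 16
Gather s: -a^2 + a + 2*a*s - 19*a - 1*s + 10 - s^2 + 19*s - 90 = -a^2 - 18*a - s^2 + s*(2*a + 18) - 80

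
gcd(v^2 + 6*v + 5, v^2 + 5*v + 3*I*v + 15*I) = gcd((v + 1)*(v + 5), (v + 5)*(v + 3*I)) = v + 5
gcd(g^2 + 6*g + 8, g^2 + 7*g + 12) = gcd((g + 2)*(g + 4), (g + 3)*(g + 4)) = g + 4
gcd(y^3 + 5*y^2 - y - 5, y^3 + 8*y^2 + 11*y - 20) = y^2 + 4*y - 5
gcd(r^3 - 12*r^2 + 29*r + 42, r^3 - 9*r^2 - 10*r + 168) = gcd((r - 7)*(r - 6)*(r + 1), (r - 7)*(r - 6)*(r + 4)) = r^2 - 13*r + 42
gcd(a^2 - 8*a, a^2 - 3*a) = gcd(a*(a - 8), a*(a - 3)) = a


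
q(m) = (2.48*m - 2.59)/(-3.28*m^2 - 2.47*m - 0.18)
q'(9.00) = 0.01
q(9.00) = -0.07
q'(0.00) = -211.23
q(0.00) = 14.39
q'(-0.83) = 84.78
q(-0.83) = 11.93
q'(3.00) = 0.01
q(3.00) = -0.13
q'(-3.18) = 0.20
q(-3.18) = 0.41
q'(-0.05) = -1427.07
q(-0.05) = 41.95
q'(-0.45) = 34.28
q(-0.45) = -13.86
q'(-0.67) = 1302276.12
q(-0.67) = -1695.22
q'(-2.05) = 0.78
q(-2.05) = 0.86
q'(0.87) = -0.67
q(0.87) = 0.09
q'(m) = (2.48*m - 2.59)*(6.56*m + 2.47)/(-3.28*m^2 - 2.47*m - 0.18)^2 + 2.48/(-3.28*m^2 - 2.47*m - 0.18)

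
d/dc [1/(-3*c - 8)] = 3/(3*c + 8)^2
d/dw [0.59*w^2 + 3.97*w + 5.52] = 1.18*w + 3.97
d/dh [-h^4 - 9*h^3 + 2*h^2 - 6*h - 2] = -4*h^3 - 27*h^2 + 4*h - 6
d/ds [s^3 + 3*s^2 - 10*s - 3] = 3*s^2 + 6*s - 10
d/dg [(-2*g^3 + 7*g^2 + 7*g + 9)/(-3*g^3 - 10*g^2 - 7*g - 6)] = (41*g^4 + 70*g^3 + 138*g^2 + 96*g + 21)/(9*g^6 + 60*g^5 + 142*g^4 + 176*g^3 + 169*g^2 + 84*g + 36)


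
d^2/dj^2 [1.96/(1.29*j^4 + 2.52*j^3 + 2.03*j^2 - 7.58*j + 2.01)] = (-(30.3408*j^2 + 29.6352*j + 7.9576)*(1.29*j^4 + 2.52*j^3 + 2.03*j^2 - 7.58*j + 2.01) + 1.96*(5.16*j^3 + 7.56*j^2 + 4.06*j - 7.58)*(10.32*j^3 + 15.12*j^2 + 8.12*j - 15.16))/(1.29*j^4 + 2.52*j^3 + 2.03*j^2 - 7.58*j + 2.01)^3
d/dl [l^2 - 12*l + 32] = 2*l - 12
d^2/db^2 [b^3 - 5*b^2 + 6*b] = 6*b - 10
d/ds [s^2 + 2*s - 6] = 2*s + 2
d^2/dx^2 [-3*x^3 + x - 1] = -18*x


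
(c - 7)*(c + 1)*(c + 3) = c^3 - 3*c^2 - 25*c - 21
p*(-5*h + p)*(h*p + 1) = -5*h^2*p^2 + h*p^3 - 5*h*p + p^2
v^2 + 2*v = v*(v + 2)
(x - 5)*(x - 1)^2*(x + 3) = x^4 - 4*x^3 - 10*x^2 + 28*x - 15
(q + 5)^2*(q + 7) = q^3 + 17*q^2 + 95*q + 175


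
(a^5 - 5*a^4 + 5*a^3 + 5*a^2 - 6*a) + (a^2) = a^5 - 5*a^4 + 5*a^3 + 6*a^2 - 6*a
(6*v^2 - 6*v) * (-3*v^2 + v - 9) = -18*v^4 + 24*v^3 - 60*v^2 + 54*v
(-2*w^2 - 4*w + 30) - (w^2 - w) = -3*w^2 - 3*w + 30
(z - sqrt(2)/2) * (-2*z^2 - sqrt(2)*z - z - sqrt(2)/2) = -2*z^3 - z^2 + z + 1/2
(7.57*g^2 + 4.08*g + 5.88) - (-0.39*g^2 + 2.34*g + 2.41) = 7.96*g^2 + 1.74*g + 3.47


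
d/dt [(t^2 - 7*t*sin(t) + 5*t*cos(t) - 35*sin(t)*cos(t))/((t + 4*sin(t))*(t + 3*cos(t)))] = (-2*t^3*sin(t) - 11*t^3*cos(t) + 94*t^2*sin(t)^2 + 11*t^2*sin(t) - 2*t^2*cos(t) - 88*t^2 + 56*t*sin(t)^3 + 165*t*sin(t)^2*cos(t) + 94*t*sin(t)*cos(t) - 165*t*cos(t) - 165*sin(t)^3 + 56*sin(t)^2*cos(t) + 165*sin(t))/((t + 4*sin(t))^2*(t + 3*cos(t))^2)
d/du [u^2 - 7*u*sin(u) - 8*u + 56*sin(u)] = -7*u*cos(u) + 2*u - 7*sin(u) + 56*cos(u) - 8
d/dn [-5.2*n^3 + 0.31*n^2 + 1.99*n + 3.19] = -15.6*n^2 + 0.62*n + 1.99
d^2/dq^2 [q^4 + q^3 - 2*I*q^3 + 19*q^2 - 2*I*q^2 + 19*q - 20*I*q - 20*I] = 12*q^2 + q*(6 - 12*I) + 38 - 4*I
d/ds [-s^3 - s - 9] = -3*s^2 - 1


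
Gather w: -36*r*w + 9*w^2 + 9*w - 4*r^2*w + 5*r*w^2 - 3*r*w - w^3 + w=-w^3 + w^2*(5*r + 9) + w*(-4*r^2 - 39*r + 10)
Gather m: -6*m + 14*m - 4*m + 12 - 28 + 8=4*m - 8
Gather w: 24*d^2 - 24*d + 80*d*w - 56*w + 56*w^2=24*d^2 - 24*d + 56*w^2 + w*(80*d - 56)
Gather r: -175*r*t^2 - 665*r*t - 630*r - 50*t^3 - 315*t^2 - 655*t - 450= r*(-175*t^2 - 665*t - 630) - 50*t^3 - 315*t^2 - 655*t - 450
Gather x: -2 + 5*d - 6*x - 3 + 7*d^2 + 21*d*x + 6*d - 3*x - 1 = 7*d^2 + 11*d + x*(21*d - 9) - 6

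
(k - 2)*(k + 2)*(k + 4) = k^3 + 4*k^2 - 4*k - 16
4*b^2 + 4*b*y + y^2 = (2*b + y)^2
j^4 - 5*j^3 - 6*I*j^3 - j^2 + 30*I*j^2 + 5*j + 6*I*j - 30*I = (j - 5)*(j - 1)*(j + 1)*(j - 6*I)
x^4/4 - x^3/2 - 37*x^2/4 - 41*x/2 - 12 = (x/2 + 1/2)*(x/2 + 1)*(x - 8)*(x + 3)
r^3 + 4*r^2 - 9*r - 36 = (r - 3)*(r + 3)*(r + 4)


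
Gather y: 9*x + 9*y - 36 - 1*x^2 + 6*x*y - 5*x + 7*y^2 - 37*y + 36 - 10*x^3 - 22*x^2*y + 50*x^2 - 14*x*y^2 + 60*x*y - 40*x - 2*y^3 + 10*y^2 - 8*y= -10*x^3 + 49*x^2 - 36*x - 2*y^3 + y^2*(17 - 14*x) + y*(-22*x^2 + 66*x - 36)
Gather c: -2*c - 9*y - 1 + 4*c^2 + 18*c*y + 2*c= 4*c^2 + 18*c*y - 9*y - 1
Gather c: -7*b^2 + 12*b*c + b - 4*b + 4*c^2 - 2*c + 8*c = -7*b^2 - 3*b + 4*c^2 + c*(12*b + 6)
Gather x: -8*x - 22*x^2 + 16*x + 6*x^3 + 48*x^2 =6*x^3 + 26*x^2 + 8*x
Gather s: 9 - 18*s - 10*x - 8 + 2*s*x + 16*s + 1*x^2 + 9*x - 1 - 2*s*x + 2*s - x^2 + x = 0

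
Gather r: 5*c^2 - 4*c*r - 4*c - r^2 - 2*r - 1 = 5*c^2 - 4*c - r^2 + r*(-4*c - 2) - 1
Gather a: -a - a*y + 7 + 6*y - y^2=a*(-y - 1) - y^2 + 6*y + 7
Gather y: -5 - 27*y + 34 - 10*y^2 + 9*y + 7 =-10*y^2 - 18*y + 36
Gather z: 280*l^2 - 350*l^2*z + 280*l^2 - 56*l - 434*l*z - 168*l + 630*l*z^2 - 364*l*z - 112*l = 560*l^2 + 630*l*z^2 - 336*l + z*(-350*l^2 - 798*l)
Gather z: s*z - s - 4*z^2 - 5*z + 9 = -s - 4*z^2 + z*(s - 5) + 9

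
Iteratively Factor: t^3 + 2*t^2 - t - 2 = (t + 1)*(t^2 + t - 2) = (t - 1)*(t + 1)*(t + 2)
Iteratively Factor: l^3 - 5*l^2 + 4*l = (l - 4)*(l^2 - l) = l*(l - 4)*(l - 1)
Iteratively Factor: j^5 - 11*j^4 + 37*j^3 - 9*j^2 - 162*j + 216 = (j + 2)*(j^4 - 13*j^3 + 63*j^2 - 135*j + 108) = (j - 3)*(j + 2)*(j^3 - 10*j^2 + 33*j - 36) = (j - 3)^2*(j + 2)*(j^2 - 7*j + 12) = (j - 3)^3*(j + 2)*(j - 4)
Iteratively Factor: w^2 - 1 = (w + 1)*(w - 1)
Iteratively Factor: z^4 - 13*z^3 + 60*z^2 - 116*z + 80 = (z - 4)*(z^3 - 9*z^2 + 24*z - 20) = (z - 4)*(z - 2)*(z^2 - 7*z + 10) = (z - 5)*(z - 4)*(z - 2)*(z - 2)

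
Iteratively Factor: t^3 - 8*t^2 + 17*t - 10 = (t - 1)*(t^2 - 7*t + 10) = (t - 2)*(t - 1)*(t - 5)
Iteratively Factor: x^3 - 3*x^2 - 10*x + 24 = (x - 2)*(x^2 - x - 12) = (x - 4)*(x - 2)*(x + 3)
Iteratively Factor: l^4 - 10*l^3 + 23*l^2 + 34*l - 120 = (l - 5)*(l^3 - 5*l^2 - 2*l + 24) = (l - 5)*(l - 4)*(l^2 - l - 6) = (l - 5)*(l - 4)*(l - 3)*(l + 2)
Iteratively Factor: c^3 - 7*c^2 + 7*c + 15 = (c - 5)*(c^2 - 2*c - 3) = (c - 5)*(c + 1)*(c - 3)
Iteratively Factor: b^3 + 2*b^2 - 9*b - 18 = (b + 2)*(b^2 - 9) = (b - 3)*(b + 2)*(b + 3)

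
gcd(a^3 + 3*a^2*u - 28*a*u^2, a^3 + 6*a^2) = a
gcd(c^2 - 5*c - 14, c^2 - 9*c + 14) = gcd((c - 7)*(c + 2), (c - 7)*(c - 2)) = c - 7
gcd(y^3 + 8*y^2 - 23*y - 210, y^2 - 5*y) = y - 5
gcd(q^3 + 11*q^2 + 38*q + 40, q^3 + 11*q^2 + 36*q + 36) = q + 2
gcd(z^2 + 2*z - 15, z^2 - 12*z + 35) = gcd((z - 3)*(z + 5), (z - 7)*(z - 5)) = 1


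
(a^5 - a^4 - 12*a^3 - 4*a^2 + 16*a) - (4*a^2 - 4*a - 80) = a^5 - a^4 - 12*a^3 - 8*a^2 + 20*a + 80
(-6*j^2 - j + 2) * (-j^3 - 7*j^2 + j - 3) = 6*j^5 + 43*j^4 - j^3 + 3*j^2 + 5*j - 6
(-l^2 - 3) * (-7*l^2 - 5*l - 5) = 7*l^4 + 5*l^3 + 26*l^2 + 15*l + 15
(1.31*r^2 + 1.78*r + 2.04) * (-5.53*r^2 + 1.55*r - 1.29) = -7.2443*r^4 - 7.8129*r^3 - 10.2121*r^2 + 0.8658*r - 2.6316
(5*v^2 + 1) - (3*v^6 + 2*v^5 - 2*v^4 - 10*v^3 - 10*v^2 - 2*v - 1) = -3*v^6 - 2*v^5 + 2*v^4 + 10*v^3 + 15*v^2 + 2*v + 2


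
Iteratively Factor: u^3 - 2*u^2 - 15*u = (u - 5)*(u^2 + 3*u) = (u - 5)*(u + 3)*(u)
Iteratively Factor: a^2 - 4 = (a + 2)*(a - 2)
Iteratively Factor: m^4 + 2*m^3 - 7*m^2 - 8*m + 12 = (m - 2)*(m^3 + 4*m^2 + m - 6) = (m - 2)*(m - 1)*(m^2 + 5*m + 6) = (m - 2)*(m - 1)*(m + 2)*(m + 3)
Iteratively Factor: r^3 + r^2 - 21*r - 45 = (r + 3)*(r^2 - 2*r - 15) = (r + 3)^2*(r - 5)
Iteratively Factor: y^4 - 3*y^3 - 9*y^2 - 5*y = (y + 1)*(y^3 - 4*y^2 - 5*y) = y*(y + 1)*(y^2 - 4*y - 5) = y*(y + 1)^2*(y - 5)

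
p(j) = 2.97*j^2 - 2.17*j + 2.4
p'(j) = 5.94*j - 2.17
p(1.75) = 7.70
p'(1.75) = 8.22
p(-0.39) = 3.70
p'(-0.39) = -4.49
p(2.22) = 12.22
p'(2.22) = 11.02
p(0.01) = 2.38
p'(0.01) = -2.11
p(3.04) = 23.25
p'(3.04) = 15.89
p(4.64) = 56.27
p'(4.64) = 25.39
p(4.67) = 57.04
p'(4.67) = 25.57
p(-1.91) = 17.38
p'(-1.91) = -13.52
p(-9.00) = 262.50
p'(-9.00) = -55.63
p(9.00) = 223.44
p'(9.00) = 51.29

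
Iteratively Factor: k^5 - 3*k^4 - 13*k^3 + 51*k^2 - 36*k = (k - 1)*(k^4 - 2*k^3 - 15*k^2 + 36*k) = (k - 3)*(k - 1)*(k^3 + k^2 - 12*k) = k*(k - 3)*(k - 1)*(k^2 + k - 12) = k*(k - 3)*(k - 1)*(k + 4)*(k - 3)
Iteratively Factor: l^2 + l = (l + 1)*(l)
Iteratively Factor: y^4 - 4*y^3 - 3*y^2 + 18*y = (y - 3)*(y^3 - y^2 - 6*y) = (y - 3)^2*(y^2 + 2*y) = (y - 3)^2*(y + 2)*(y)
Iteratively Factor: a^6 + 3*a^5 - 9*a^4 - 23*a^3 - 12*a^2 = (a + 1)*(a^5 + 2*a^4 - 11*a^3 - 12*a^2) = (a + 1)*(a + 4)*(a^4 - 2*a^3 - 3*a^2) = a*(a + 1)*(a + 4)*(a^3 - 2*a^2 - 3*a) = a*(a + 1)^2*(a + 4)*(a^2 - 3*a) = a^2*(a + 1)^2*(a + 4)*(a - 3)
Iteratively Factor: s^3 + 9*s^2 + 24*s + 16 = (s + 4)*(s^2 + 5*s + 4) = (s + 1)*(s + 4)*(s + 4)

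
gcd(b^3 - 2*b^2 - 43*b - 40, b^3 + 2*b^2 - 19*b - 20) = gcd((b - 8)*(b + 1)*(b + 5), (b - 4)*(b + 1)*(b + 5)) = b^2 + 6*b + 5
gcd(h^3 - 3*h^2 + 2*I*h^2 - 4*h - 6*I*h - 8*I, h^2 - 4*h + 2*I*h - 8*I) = h^2 + h*(-4 + 2*I) - 8*I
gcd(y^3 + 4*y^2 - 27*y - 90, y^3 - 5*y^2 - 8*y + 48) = y + 3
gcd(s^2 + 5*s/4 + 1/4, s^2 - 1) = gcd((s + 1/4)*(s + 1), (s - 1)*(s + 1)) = s + 1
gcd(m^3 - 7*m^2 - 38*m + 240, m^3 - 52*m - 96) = m^2 - 2*m - 48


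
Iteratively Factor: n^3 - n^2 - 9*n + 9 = (n + 3)*(n^2 - 4*n + 3) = (n - 3)*(n + 3)*(n - 1)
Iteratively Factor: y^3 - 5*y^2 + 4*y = (y)*(y^2 - 5*y + 4) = y*(y - 1)*(y - 4)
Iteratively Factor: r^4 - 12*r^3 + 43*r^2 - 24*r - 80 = (r + 1)*(r^3 - 13*r^2 + 56*r - 80) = (r - 5)*(r + 1)*(r^2 - 8*r + 16) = (r - 5)*(r - 4)*(r + 1)*(r - 4)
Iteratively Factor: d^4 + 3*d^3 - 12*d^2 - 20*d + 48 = (d + 4)*(d^3 - d^2 - 8*d + 12) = (d - 2)*(d + 4)*(d^2 + d - 6) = (d - 2)*(d + 3)*(d + 4)*(d - 2)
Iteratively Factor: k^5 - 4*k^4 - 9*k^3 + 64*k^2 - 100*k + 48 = (k - 2)*(k^4 - 2*k^3 - 13*k^2 + 38*k - 24) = (k - 3)*(k - 2)*(k^3 + k^2 - 10*k + 8) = (k - 3)*(k - 2)*(k + 4)*(k^2 - 3*k + 2) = (k - 3)*(k - 2)^2*(k + 4)*(k - 1)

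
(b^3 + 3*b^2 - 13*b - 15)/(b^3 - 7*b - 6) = (b + 5)/(b + 2)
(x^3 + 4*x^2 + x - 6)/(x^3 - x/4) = (4*x^3 + 16*x^2 + 4*x - 24)/(4*x^3 - x)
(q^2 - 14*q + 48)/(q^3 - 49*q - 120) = (q - 6)/(q^2 + 8*q + 15)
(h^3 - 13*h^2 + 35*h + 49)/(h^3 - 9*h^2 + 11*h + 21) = (h - 7)/(h - 3)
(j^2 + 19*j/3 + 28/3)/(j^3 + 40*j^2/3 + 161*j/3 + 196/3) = 1/(j + 7)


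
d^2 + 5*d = d*(d + 5)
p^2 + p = p*(p + 1)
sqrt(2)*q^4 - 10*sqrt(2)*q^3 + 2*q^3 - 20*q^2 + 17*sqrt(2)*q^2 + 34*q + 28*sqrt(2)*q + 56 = (q - 7)*(q - 4)*(q + sqrt(2))*(sqrt(2)*q + sqrt(2))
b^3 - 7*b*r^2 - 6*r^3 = (b - 3*r)*(b + r)*(b + 2*r)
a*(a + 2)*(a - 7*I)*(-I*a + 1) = -I*a^4 - 6*a^3 - 2*I*a^3 - 12*a^2 - 7*I*a^2 - 14*I*a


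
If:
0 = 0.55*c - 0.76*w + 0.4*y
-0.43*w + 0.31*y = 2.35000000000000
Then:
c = 0.26892177589852*y - 7.55179704016913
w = 0.720930232558139*y - 5.46511627906977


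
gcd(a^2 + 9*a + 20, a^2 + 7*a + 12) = a + 4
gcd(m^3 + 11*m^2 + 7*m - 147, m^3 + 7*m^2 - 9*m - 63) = m^2 + 4*m - 21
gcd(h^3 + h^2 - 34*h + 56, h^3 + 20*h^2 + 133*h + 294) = h + 7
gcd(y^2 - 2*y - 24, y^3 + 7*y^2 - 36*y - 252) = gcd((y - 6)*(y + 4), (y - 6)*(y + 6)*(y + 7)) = y - 6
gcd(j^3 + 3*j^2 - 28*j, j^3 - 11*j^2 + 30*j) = j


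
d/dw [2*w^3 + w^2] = 2*w*(3*w + 1)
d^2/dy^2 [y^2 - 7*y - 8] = 2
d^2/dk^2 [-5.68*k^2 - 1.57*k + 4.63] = -11.3600000000000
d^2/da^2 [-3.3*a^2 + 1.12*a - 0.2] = -6.60000000000000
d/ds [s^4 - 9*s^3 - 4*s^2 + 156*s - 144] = 4*s^3 - 27*s^2 - 8*s + 156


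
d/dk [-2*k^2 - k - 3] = -4*k - 1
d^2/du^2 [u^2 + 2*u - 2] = 2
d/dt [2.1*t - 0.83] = 2.10000000000000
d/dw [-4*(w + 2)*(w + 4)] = -8*w - 24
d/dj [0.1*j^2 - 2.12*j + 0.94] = 0.2*j - 2.12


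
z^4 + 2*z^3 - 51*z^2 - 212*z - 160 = (z - 8)*(z + 1)*(z + 4)*(z + 5)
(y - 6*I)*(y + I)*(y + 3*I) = y^3 - 2*I*y^2 + 21*y + 18*I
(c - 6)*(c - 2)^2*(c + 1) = c^4 - 9*c^3 + 18*c^2 + 4*c - 24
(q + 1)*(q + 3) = q^2 + 4*q + 3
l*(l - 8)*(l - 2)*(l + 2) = l^4 - 8*l^3 - 4*l^2 + 32*l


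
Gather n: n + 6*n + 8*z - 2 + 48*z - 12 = 7*n + 56*z - 14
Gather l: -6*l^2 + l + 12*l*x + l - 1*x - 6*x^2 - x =-6*l^2 + l*(12*x + 2) - 6*x^2 - 2*x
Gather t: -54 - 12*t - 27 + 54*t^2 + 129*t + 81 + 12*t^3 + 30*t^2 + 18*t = 12*t^3 + 84*t^2 + 135*t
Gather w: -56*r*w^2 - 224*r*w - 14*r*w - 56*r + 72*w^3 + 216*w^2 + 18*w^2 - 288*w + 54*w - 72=-56*r + 72*w^3 + w^2*(234 - 56*r) + w*(-238*r - 234) - 72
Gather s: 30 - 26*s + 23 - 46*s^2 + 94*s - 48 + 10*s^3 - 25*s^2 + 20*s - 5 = 10*s^3 - 71*s^2 + 88*s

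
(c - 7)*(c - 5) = c^2 - 12*c + 35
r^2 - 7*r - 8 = (r - 8)*(r + 1)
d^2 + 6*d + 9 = (d + 3)^2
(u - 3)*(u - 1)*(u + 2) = u^3 - 2*u^2 - 5*u + 6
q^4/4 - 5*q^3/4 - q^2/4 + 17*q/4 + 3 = (q/4 + 1/4)*(q - 4)*(q - 3)*(q + 1)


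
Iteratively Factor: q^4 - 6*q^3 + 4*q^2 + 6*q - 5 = (q - 1)*(q^3 - 5*q^2 - q + 5) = (q - 1)*(q + 1)*(q^2 - 6*q + 5) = (q - 1)^2*(q + 1)*(q - 5)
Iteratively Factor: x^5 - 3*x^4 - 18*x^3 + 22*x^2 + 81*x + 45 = (x + 3)*(x^4 - 6*x^3 + 22*x + 15) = (x + 1)*(x + 3)*(x^3 - 7*x^2 + 7*x + 15) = (x + 1)^2*(x + 3)*(x^2 - 8*x + 15) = (x - 5)*(x + 1)^2*(x + 3)*(x - 3)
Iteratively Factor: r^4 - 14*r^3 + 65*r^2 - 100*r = (r - 5)*(r^3 - 9*r^2 + 20*r) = (r - 5)^2*(r^2 - 4*r) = (r - 5)^2*(r - 4)*(r)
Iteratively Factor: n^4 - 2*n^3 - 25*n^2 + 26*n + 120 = (n - 5)*(n^3 + 3*n^2 - 10*n - 24) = (n - 5)*(n + 2)*(n^2 + n - 12) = (n - 5)*(n - 3)*(n + 2)*(n + 4)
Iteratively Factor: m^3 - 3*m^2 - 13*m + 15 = (m + 3)*(m^2 - 6*m + 5) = (m - 5)*(m + 3)*(m - 1)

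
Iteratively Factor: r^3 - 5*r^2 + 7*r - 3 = (r - 1)*(r^2 - 4*r + 3) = (r - 3)*(r - 1)*(r - 1)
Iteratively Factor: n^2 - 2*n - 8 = (n + 2)*(n - 4)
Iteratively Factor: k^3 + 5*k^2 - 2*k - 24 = (k - 2)*(k^2 + 7*k + 12) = (k - 2)*(k + 3)*(k + 4)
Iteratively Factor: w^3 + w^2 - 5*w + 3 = (w + 3)*(w^2 - 2*w + 1) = (w - 1)*(w + 3)*(w - 1)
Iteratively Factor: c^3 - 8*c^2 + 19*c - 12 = (c - 3)*(c^2 - 5*c + 4) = (c - 3)*(c - 1)*(c - 4)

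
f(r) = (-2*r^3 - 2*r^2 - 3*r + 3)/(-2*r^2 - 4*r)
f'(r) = (4*r + 4)*(-2*r^3 - 2*r^2 - 3*r + 3)/(-2*r^2 - 4*r)^2 + (-6*r^2 - 4*r - 3)/(-2*r^2 - 4*r) = (r^4 + 4*r^3 + r^2/2 + 3*r + 3)/(r^2*(r^2 + 4*r + 4))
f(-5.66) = -7.69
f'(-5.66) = 0.71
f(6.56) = 5.94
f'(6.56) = 0.96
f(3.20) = 2.78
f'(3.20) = 0.92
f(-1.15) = 3.50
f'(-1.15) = -4.32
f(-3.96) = -6.94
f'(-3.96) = -0.06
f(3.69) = 3.23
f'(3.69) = 0.92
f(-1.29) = 4.28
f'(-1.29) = -6.98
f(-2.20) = -24.11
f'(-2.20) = -105.10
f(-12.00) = -13.36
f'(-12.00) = 0.96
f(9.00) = 8.30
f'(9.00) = 0.97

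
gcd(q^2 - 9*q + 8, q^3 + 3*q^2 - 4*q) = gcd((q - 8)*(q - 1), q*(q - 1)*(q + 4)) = q - 1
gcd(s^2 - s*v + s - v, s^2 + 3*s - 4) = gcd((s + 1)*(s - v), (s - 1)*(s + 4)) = 1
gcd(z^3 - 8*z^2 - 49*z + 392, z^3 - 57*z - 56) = z^2 - z - 56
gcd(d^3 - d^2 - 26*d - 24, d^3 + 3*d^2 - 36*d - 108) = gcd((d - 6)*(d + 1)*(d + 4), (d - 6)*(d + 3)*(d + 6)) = d - 6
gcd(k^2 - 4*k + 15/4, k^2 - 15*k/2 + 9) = k - 3/2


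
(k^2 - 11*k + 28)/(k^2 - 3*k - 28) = (k - 4)/(k + 4)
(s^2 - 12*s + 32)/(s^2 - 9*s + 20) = (s - 8)/(s - 5)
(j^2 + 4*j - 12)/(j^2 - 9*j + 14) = (j + 6)/(j - 7)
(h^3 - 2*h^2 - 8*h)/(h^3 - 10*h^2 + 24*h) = (h + 2)/(h - 6)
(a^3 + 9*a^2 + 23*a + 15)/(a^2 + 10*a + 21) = (a^2 + 6*a + 5)/(a + 7)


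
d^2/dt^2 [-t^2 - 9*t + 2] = -2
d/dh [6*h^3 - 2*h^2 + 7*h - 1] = 18*h^2 - 4*h + 7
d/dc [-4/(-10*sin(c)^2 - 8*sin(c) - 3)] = -16*(5*sin(c) + 2)*cos(c)/(10*sin(c)^2 + 8*sin(c) + 3)^2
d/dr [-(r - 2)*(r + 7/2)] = -2*r - 3/2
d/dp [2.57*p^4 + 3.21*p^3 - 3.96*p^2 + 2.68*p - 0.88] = 10.28*p^3 + 9.63*p^2 - 7.92*p + 2.68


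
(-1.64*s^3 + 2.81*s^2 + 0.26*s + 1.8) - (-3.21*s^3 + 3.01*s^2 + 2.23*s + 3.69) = 1.57*s^3 - 0.2*s^2 - 1.97*s - 1.89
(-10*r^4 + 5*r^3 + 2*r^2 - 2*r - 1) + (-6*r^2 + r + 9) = -10*r^4 + 5*r^3 - 4*r^2 - r + 8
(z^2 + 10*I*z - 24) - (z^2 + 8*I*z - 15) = 2*I*z - 9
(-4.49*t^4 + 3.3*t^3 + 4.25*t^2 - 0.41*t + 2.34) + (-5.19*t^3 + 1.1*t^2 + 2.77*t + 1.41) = -4.49*t^4 - 1.89*t^3 + 5.35*t^2 + 2.36*t + 3.75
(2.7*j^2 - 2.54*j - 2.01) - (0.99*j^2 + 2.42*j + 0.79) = 1.71*j^2 - 4.96*j - 2.8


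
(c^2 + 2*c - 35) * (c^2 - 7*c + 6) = c^4 - 5*c^3 - 43*c^2 + 257*c - 210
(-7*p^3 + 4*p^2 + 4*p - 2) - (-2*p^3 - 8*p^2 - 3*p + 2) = -5*p^3 + 12*p^2 + 7*p - 4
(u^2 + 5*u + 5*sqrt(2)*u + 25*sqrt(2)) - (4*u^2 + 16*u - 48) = -3*u^2 - 11*u + 5*sqrt(2)*u + 25*sqrt(2) + 48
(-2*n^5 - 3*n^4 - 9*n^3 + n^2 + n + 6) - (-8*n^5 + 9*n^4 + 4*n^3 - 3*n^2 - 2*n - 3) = 6*n^5 - 12*n^4 - 13*n^3 + 4*n^2 + 3*n + 9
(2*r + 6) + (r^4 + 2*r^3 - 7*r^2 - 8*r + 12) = r^4 + 2*r^3 - 7*r^2 - 6*r + 18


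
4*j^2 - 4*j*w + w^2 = (-2*j + w)^2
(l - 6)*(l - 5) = l^2 - 11*l + 30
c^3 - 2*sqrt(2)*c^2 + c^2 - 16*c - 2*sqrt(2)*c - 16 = (c + 1)*(c - 4*sqrt(2))*(c + 2*sqrt(2))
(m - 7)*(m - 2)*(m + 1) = m^3 - 8*m^2 + 5*m + 14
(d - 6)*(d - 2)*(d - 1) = d^3 - 9*d^2 + 20*d - 12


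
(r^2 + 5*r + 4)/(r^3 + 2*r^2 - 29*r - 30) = (r + 4)/(r^2 + r - 30)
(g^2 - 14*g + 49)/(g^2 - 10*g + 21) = (g - 7)/(g - 3)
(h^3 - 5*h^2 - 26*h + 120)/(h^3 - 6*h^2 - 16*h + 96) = (h + 5)/(h + 4)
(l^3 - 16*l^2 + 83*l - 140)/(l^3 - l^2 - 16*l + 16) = (l^2 - 12*l + 35)/(l^2 + 3*l - 4)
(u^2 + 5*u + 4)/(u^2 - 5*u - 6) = (u + 4)/(u - 6)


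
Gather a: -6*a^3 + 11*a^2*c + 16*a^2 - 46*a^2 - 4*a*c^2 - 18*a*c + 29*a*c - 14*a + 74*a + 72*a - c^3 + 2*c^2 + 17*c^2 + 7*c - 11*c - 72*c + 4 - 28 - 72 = -6*a^3 + a^2*(11*c - 30) + a*(-4*c^2 + 11*c + 132) - c^3 + 19*c^2 - 76*c - 96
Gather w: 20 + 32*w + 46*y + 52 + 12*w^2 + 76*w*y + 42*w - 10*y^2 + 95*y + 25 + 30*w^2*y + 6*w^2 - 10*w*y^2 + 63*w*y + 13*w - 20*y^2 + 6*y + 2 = w^2*(30*y + 18) + w*(-10*y^2 + 139*y + 87) - 30*y^2 + 147*y + 99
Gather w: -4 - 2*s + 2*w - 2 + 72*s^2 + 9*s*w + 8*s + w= 72*s^2 + 6*s + w*(9*s + 3) - 6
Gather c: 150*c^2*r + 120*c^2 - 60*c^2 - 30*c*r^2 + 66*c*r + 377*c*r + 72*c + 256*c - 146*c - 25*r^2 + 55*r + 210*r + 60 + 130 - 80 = c^2*(150*r + 60) + c*(-30*r^2 + 443*r + 182) - 25*r^2 + 265*r + 110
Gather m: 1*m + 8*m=9*m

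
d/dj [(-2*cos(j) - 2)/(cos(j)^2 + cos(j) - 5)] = 2*(sin(j)^2 - 2*cos(j) - 7)*sin(j)/(cos(j)^2 + cos(j) - 5)^2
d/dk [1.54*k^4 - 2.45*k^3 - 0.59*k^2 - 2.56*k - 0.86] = 6.16*k^3 - 7.35*k^2 - 1.18*k - 2.56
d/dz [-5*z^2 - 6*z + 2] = -10*z - 6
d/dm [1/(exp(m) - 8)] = -exp(m)/(exp(m) - 8)^2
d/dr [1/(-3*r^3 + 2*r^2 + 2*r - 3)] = (9*r^2 - 4*r - 2)/(3*r^3 - 2*r^2 - 2*r + 3)^2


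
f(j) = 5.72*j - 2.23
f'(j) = 5.72000000000000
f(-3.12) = -20.08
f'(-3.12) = 5.72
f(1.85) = 8.35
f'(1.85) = 5.72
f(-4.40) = -27.40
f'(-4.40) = 5.72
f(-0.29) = -3.89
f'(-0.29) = 5.72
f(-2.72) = -17.79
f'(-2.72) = 5.72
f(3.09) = 15.44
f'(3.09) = 5.72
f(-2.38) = -15.84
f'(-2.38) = 5.72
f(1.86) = 8.41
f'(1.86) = 5.72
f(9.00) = 49.25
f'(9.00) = 5.72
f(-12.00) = -70.87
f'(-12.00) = 5.72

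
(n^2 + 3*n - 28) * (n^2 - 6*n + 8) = n^4 - 3*n^3 - 38*n^2 + 192*n - 224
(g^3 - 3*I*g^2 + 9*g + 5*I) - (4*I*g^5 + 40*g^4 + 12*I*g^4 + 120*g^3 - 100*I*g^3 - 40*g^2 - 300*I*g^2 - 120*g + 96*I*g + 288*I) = -4*I*g^5 - 40*g^4 - 12*I*g^4 - 119*g^3 + 100*I*g^3 + 40*g^2 + 297*I*g^2 + 129*g - 96*I*g - 283*I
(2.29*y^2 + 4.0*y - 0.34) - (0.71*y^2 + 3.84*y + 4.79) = 1.58*y^2 + 0.16*y - 5.13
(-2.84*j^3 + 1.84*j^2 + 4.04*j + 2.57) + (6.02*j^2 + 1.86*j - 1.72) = -2.84*j^3 + 7.86*j^2 + 5.9*j + 0.85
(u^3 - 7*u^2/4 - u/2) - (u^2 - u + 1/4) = u^3 - 11*u^2/4 + u/2 - 1/4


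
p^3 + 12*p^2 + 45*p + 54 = (p + 3)^2*(p + 6)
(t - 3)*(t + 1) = t^2 - 2*t - 3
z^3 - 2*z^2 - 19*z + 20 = (z - 5)*(z - 1)*(z + 4)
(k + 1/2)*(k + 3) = k^2 + 7*k/2 + 3/2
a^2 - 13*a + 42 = (a - 7)*(a - 6)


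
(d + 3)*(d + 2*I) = d^2 + 3*d + 2*I*d + 6*I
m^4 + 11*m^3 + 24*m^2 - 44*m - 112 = (m - 2)*(m + 2)*(m + 4)*(m + 7)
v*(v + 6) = v^2 + 6*v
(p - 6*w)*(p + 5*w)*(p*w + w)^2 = p^4*w^2 - p^3*w^3 + 2*p^3*w^2 - 30*p^2*w^4 - 2*p^2*w^3 + p^2*w^2 - 60*p*w^4 - p*w^3 - 30*w^4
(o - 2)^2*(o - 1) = o^3 - 5*o^2 + 8*o - 4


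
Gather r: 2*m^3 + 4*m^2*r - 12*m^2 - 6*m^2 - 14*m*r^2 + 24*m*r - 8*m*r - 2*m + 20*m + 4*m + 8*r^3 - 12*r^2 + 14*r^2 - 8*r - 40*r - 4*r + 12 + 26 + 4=2*m^3 - 18*m^2 + 22*m + 8*r^3 + r^2*(2 - 14*m) + r*(4*m^2 + 16*m - 52) + 42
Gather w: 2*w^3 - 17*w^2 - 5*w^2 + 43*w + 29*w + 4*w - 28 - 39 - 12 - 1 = 2*w^3 - 22*w^2 + 76*w - 80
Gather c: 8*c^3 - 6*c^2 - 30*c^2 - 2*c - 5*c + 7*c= 8*c^3 - 36*c^2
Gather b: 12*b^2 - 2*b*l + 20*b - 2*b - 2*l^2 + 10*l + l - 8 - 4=12*b^2 + b*(18 - 2*l) - 2*l^2 + 11*l - 12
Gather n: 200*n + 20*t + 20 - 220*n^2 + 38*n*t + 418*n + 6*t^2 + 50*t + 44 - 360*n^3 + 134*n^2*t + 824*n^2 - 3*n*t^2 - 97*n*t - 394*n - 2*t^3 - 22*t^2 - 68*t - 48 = -360*n^3 + n^2*(134*t + 604) + n*(-3*t^2 - 59*t + 224) - 2*t^3 - 16*t^2 + 2*t + 16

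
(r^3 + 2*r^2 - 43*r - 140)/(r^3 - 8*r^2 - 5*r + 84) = (r^2 + 9*r + 20)/(r^2 - r - 12)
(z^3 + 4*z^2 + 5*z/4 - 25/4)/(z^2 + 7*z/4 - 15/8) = 2*(2*z^2 + 3*z - 5)/(4*z - 3)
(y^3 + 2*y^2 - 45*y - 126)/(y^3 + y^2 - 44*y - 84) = (y + 3)/(y + 2)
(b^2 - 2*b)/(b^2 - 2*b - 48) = b*(2 - b)/(-b^2 + 2*b + 48)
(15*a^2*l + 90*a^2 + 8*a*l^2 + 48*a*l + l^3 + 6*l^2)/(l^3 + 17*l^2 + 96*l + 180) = (15*a^2 + 8*a*l + l^2)/(l^2 + 11*l + 30)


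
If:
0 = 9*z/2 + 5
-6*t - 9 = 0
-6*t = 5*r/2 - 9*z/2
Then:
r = 8/5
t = -3/2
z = -10/9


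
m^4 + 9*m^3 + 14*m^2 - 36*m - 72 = (m - 2)*(m + 2)*(m + 3)*(m + 6)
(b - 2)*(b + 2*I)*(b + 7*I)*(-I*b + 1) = -I*b^4 + 10*b^3 + 2*I*b^3 - 20*b^2 + 23*I*b^2 - 14*b - 46*I*b + 28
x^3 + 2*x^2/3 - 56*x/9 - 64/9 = (x - 8/3)*(x + 4/3)*(x + 2)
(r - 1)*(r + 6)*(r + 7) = r^3 + 12*r^2 + 29*r - 42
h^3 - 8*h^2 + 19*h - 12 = (h - 4)*(h - 3)*(h - 1)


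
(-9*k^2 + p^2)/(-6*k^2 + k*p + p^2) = (-3*k + p)/(-2*k + p)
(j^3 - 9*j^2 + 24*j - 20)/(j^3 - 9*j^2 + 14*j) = (j^2 - 7*j + 10)/(j*(j - 7))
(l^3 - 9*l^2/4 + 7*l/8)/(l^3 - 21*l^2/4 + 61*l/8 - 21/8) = l/(l - 3)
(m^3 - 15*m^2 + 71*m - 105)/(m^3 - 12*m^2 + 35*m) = (m - 3)/m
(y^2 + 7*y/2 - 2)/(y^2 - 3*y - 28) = (y - 1/2)/(y - 7)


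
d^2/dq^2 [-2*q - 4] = 0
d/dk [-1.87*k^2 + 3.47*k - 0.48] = 3.47 - 3.74*k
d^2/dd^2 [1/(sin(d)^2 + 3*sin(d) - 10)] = (-4*sin(d)^4 - 9*sin(d)^3 - 43*sin(d)^2 - 12*sin(d) + 38)/(sin(d)^2 + 3*sin(d) - 10)^3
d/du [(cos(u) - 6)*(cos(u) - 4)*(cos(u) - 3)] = (-3*cos(u)^2 + 26*cos(u) - 54)*sin(u)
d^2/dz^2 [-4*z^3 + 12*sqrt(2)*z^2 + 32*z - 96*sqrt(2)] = -24*z + 24*sqrt(2)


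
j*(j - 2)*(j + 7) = j^3 + 5*j^2 - 14*j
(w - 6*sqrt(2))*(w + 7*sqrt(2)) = w^2 + sqrt(2)*w - 84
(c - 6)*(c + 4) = c^2 - 2*c - 24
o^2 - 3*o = o*(o - 3)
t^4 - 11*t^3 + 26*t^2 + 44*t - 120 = (t - 6)*(t - 5)*(t - 2)*(t + 2)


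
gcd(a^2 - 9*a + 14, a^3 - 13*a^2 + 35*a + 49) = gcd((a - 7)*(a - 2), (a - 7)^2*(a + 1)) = a - 7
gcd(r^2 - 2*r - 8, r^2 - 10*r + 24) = r - 4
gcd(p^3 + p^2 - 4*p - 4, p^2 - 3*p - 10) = p + 2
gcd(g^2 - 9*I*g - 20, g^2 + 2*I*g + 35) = g - 5*I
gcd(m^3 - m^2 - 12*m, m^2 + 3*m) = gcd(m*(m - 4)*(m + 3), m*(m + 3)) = m^2 + 3*m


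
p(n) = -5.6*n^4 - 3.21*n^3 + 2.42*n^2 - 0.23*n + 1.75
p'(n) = -22.4*n^3 - 9.63*n^2 + 4.84*n - 0.23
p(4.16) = -1865.53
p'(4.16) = -1759.35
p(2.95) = -484.38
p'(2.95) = -644.82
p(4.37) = -2263.20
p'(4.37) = -2032.34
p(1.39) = -23.42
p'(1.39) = -72.27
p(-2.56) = -168.46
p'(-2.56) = 300.08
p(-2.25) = -92.44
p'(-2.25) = 195.28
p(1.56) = -38.07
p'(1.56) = -101.15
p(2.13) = -134.05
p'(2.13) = -250.08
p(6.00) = -7863.47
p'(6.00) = -5156.27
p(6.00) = -7863.47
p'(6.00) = -5156.27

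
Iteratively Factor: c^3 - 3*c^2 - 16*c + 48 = (c - 3)*(c^2 - 16) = (c - 3)*(c + 4)*(c - 4)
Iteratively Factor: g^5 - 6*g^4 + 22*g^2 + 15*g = (g + 1)*(g^4 - 7*g^3 + 7*g^2 + 15*g) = (g - 5)*(g + 1)*(g^3 - 2*g^2 - 3*g) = g*(g - 5)*(g + 1)*(g^2 - 2*g - 3) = g*(g - 5)*(g - 3)*(g + 1)*(g + 1)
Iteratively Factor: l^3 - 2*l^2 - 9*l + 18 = (l + 3)*(l^2 - 5*l + 6) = (l - 2)*(l + 3)*(l - 3)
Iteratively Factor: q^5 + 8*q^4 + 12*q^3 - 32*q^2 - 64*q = (q + 2)*(q^4 + 6*q^3 - 32*q) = (q + 2)*(q + 4)*(q^3 + 2*q^2 - 8*q) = (q - 2)*(q + 2)*(q + 4)*(q^2 + 4*q) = q*(q - 2)*(q + 2)*(q + 4)*(q + 4)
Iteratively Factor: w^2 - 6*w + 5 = (w - 5)*(w - 1)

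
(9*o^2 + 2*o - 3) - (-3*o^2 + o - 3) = 12*o^2 + o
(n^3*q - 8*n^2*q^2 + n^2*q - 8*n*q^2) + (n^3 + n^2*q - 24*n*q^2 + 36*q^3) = n^3*q + n^3 - 8*n^2*q^2 + 2*n^2*q - 32*n*q^2 + 36*q^3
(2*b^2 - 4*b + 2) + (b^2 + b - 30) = 3*b^2 - 3*b - 28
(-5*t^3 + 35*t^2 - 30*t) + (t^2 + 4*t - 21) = -5*t^3 + 36*t^2 - 26*t - 21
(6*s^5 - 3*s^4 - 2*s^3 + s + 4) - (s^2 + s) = 6*s^5 - 3*s^4 - 2*s^3 - s^2 + 4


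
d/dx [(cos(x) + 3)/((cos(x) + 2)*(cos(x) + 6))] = (cos(x)^2 + 6*cos(x) + 12)*sin(x)/((cos(x) + 2)^2*(cos(x) + 6)^2)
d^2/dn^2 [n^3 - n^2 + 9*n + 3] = 6*n - 2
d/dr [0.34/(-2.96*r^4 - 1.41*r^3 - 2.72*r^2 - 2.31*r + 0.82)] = (4.0256*r^3 + 1.4382*r^2 + 1.8496*r + 0.7854)/(2.96*r^4 + 1.41*r^3 + 2.72*r^2 + 2.31*r - 0.82)^2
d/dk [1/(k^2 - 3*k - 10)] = (3 - 2*k)/(-k^2 + 3*k + 10)^2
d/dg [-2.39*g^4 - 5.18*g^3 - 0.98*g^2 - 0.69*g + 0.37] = -9.56*g^3 - 15.54*g^2 - 1.96*g - 0.69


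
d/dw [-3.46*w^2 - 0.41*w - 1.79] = -6.92*w - 0.41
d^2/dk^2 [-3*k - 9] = 0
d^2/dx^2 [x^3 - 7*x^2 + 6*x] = 6*x - 14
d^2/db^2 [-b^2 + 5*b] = -2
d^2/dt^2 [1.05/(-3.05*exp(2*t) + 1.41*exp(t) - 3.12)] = (-1.05*(6.1*exp(t) - 1.41)*(12.2*exp(t) - 2.82)*exp(t) + (12.81*exp(t) - 1.4805)*(3.05*exp(2*t) - 1.41*exp(t) + 3.12))*exp(t)/(3.05*exp(2*t) - 1.41*exp(t) + 3.12)^3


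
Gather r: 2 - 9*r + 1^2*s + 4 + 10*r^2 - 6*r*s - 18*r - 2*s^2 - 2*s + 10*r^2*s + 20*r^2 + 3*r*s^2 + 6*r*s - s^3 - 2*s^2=r^2*(10*s + 30) + r*(3*s^2 - 27) - s^3 - 4*s^2 - s + 6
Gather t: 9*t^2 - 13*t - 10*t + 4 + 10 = 9*t^2 - 23*t + 14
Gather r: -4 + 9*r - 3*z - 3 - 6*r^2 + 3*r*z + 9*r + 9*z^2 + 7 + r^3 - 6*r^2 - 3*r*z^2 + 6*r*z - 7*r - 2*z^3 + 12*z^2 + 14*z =r^3 - 12*r^2 + r*(-3*z^2 + 9*z + 11) - 2*z^3 + 21*z^2 + 11*z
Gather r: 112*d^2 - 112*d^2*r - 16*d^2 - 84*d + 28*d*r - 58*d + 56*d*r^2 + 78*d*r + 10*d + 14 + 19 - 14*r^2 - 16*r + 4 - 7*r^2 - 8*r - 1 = 96*d^2 - 132*d + r^2*(56*d - 21) + r*(-112*d^2 + 106*d - 24) + 36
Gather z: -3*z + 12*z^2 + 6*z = 12*z^2 + 3*z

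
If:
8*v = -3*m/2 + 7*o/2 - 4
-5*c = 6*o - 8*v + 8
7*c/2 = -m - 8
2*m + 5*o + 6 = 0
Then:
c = -20/13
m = -34/13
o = -2/13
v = -1/13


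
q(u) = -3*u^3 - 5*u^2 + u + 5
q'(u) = -9*u^2 - 10*u + 1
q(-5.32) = 309.87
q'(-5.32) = -200.52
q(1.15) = -5.03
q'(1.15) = -22.40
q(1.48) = -14.20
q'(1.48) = -33.51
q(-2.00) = 7.00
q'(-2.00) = -15.00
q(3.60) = -196.17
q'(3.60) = -151.64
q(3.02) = -120.21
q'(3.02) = -111.28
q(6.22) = -904.15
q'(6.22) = -409.40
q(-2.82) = 29.70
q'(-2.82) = -42.37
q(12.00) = -5887.00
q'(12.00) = -1415.00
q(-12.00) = 4457.00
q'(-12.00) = -1175.00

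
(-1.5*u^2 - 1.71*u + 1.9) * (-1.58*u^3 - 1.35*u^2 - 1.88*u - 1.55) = 2.37*u^5 + 4.7268*u^4 + 2.1265*u^3 + 2.9748*u^2 - 0.9215*u - 2.945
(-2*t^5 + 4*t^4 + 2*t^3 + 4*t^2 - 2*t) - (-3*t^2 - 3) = -2*t^5 + 4*t^4 + 2*t^3 + 7*t^2 - 2*t + 3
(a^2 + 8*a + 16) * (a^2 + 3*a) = a^4 + 11*a^3 + 40*a^2 + 48*a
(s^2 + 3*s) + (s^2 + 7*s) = 2*s^2 + 10*s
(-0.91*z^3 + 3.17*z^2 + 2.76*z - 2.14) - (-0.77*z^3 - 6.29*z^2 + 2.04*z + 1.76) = -0.14*z^3 + 9.46*z^2 + 0.72*z - 3.9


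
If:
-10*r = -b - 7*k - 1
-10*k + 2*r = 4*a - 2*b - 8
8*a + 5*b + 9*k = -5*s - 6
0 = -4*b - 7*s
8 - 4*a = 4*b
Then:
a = 1413/38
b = -1337/38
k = -963/38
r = -402/19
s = 382/19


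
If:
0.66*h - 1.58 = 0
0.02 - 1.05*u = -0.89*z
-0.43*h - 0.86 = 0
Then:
No Solution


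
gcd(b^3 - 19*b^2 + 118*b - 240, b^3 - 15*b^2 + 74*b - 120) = b^2 - 11*b + 30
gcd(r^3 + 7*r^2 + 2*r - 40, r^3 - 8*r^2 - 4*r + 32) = r - 2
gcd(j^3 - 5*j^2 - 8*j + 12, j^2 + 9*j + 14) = j + 2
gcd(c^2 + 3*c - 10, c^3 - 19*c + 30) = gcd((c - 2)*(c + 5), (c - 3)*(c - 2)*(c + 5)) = c^2 + 3*c - 10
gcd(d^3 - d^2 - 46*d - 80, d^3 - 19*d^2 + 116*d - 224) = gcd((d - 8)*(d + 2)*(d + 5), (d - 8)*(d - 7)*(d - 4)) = d - 8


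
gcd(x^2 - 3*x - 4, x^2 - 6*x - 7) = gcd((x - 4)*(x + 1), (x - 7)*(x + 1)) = x + 1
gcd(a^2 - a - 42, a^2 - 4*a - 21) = a - 7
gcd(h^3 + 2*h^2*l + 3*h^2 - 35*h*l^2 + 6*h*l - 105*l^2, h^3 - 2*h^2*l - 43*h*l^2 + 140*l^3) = h^2 + 2*h*l - 35*l^2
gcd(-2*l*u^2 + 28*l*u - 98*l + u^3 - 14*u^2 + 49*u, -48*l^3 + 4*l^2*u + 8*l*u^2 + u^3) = -2*l + u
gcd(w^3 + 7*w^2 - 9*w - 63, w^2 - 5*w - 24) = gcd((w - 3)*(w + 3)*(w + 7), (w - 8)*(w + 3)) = w + 3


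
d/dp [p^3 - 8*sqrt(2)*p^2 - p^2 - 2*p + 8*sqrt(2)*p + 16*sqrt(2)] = 3*p^2 - 16*sqrt(2)*p - 2*p - 2 + 8*sqrt(2)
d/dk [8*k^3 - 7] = 24*k^2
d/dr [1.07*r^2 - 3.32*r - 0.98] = 2.14*r - 3.32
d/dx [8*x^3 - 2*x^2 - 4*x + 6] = 24*x^2 - 4*x - 4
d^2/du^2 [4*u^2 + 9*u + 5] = 8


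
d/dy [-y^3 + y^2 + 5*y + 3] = -3*y^2 + 2*y + 5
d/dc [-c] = -1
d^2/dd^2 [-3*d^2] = -6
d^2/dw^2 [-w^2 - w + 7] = -2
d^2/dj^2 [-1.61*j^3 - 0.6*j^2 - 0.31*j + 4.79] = -9.66*j - 1.2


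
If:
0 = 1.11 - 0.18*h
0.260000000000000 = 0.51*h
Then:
No Solution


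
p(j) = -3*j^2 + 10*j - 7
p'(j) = 10 - 6*j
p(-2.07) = -40.55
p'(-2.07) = 22.42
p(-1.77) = -34.10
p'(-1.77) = 20.62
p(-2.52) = -51.25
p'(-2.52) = 25.12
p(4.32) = -19.79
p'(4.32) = -15.92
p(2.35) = -0.07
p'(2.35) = -4.10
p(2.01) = 0.98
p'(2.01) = -2.06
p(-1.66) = -31.87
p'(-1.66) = 19.96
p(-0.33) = -10.63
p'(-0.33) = 11.98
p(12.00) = -319.00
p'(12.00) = -62.00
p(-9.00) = -340.00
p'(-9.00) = 64.00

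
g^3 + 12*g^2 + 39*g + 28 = (g + 1)*(g + 4)*(g + 7)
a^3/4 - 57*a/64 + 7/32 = (a/4 + 1/2)*(a - 7/4)*(a - 1/4)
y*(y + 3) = y^2 + 3*y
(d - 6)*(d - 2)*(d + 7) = d^3 - d^2 - 44*d + 84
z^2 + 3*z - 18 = (z - 3)*(z + 6)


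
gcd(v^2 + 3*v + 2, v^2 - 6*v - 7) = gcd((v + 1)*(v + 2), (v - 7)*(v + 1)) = v + 1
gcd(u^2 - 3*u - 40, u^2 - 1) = 1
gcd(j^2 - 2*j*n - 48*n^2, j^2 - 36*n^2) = j + 6*n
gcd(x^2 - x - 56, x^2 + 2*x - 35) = x + 7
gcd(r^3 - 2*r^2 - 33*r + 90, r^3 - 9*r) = r - 3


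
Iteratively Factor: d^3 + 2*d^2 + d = (d + 1)*(d^2 + d) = d*(d + 1)*(d + 1)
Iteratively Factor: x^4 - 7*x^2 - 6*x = (x + 1)*(x^3 - x^2 - 6*x) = (x - 3)*(x + 1)*(x^2 + 2*x) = (x - 3)*(x + 1)*(x + 2)*(x)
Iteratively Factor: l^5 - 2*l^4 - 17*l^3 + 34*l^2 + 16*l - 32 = (l - 2)*(l^4 - 17*l^2 + 16) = (l - 2)*(l + 4)*(l^3 - 4*l^2 - l + 4) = (l - 4)*(l - 2)*(l + 4)*(l^2 - 1) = (l - 4)*(l - 2)*(l + 1)*(l + 4)*(l - 1)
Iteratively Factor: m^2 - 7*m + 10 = (m - 2)*(m - 5)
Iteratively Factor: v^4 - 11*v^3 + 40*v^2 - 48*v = (v - 4)*(v^3 - 7*v^2 + 12*v) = v*(v - 4)*(v^2 - 7*v + 12) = v*(v - 4)*(v - 3)*(v - 4)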